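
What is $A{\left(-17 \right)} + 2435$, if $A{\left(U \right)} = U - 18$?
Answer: $2400$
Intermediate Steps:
$A{\left(U \right)} = -18 + U$
$A{\left(-17 \right)} + 2435 = \left(-18 - 17\right) + 2435 = -35 + 2435 = 2400$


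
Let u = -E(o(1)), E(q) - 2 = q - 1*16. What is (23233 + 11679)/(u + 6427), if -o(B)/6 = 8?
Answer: 34912/6489 ≈ 5.3802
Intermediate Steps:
o(B) = -48 (o(B) = -6*8 = -48)
E(q) = -14 + q (E(q) = 2 + (q - 1*16) = 2 + (q - 16) = 2 + (-16 + q) = -14 + q)
u = 62 (u = -(-14 - 48) = -1*(-62) = 62)
(23233 + 11679)/(u + 6427) = (23233 + 11679)/(62 + 6427) = 34912/6489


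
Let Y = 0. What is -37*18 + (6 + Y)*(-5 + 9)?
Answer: -642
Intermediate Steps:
-37*18 + (6 + Y)*(-5 + 9) = -37*18 + (6 + 0)*(-5 + 9) = -666 + 6*4 = -666 + 24 = -642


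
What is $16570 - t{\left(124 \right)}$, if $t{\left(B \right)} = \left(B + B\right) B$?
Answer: $-14182$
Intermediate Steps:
$t{\left(B \right)} = 2 B^{2}$ ($t{\left(B \right)} = 2 B B = 2 B^{2}$)
$16570 - t{\left(124 \right)} = 16570 - 2 \cdot 124^{2} = 16570 - 2 \cdot 15376 = 16570 - 30752 = -14182$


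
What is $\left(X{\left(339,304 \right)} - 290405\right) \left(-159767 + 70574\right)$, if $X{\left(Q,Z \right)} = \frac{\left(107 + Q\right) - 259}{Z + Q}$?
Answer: $\frac{16655029226004}{643} \approx 2.5902 \cdot 10^{10}$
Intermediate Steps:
$X{\left(Q,Z \right)} = \frac{-152 + Q}{Q + Z}$
$\left(X{\left(339,304 \right)} - 290405\right) \left(-159767 + 70574\right) = \left(\frac{-152 + 339}{339 + 304} - 290405\right) \left(-159767 + 70574\right) = \left(\frac{1}{643} \cdot 187 - 290405\right) \left(-89193\right) = \left(\frac{187}{643} - 290405\right) \left(-89193\right) = \left(- \frac{186730228}{643}\right) \left(-89193\right) = \frac{16655029226004}{643}$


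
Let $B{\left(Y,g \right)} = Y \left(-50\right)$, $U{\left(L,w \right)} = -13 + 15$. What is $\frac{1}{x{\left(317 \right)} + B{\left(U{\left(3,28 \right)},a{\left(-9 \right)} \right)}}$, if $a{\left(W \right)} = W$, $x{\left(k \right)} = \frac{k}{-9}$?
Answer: $- \frac{9}{1217} \approx -0.0073952$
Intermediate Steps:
$x{\left(k \right)} = - \frac{k}{9}$ ($x{\left(k \right)} = k \left(- \frac{1}{9}\right) = - \frac{k}{9}$)
$U{\left(L,w \right)} = 2$
$B{\left(Y,g \right)} = - 50 Y$
$\frac{1}{x{\left(317 \right)} + B{\left(U{\left(3,28 \right)},a{\left(-9 \right)} \right)}} = \frac{1}{\left(- \frac{1}{9}\right) 317 - 100} = \frac{1}{- \frac{317}{9} - 100} = \frac{1}{- \frac{1217}{9}} = - \frac{9}{1217}$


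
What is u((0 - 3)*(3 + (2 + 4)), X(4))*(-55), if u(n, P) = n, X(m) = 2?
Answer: 1485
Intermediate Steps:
u((0 - 3)*(3 + (2 + 4)), X(4))*(-55) = ((0 - 3)*(3 + (2 + 4)))*(-55) = -3*(3 + 6)*(-55) = -3*9*(-55) = -27*(-55) = 1485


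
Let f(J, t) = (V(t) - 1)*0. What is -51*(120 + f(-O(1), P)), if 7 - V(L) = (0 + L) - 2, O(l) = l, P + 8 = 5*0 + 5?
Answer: -6120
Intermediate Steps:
P = -3 (P = -8 + (5*0 + 5) = -8 + (0 + 5) = -8 + 5 = -3)
V(L) = 9 - L (V(L) = 7 - ((0 + L) - 2) = 7 - (L - 2) = 7 - (-2 + L) = 7 + (2 - L) = 9 - L)
f(J, t) = 0 (f(J, t) = ((9 - t) - 1)*0 = (8 - t)*0 = 0)
-51*(120 + f(-O(1), P)) = -51*(120 + 0) = -51*120 = -6120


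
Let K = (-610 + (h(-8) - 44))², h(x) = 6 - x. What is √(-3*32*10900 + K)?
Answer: 40*I*√398 ≈ 798.0*I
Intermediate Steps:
K = 409600 (K = (-610 + ((6 - 1*(-8)) - 44))² = (-610 + ((6 + 8) - 44))² = (-610 + (14 - 44))² = (-610 - 30)² = (-640)² = 409600)
√(-3*32*10900 + K) = √(-3*32*10900 + 409600) = √(-96*10900 + 409600) = √(-1046400 + 409600) = √(-636800) = 40*I*√398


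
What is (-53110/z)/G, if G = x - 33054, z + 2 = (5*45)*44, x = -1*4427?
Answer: 26555/185493469 ≈ 0.00014316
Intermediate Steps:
x = -4427
z = 9898 (z = -2 + (5*45)*44 = -2 + 225*44 = -2 + 9900 = 9898)
G = -37481 (G = -4427 - 33054 = -37481)
(-53110/z)/G = -53110/9898/(-37481) = -53110*1/9898*(-1/37481) = -26555/4949*(-1/37481) = 26555/185493469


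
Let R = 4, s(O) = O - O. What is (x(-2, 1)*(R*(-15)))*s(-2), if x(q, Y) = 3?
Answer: 0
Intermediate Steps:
s(O) = 0
(x(-2, 1)*(R*(-15)))*s(-2) = (3*(4*(-15)))*0 = (3*(-60))*0 = -180*0 = 0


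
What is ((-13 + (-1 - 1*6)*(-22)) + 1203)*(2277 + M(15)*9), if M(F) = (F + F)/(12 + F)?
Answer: 3073728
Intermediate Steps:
M(F) = 2*F/(12 + F) (M(F) = (2*F)/(12 + F) = 2*F/(12 + F))
((-13 + (-1 - 1*6)*(-22)) + 1203)*(2277 + M(15)*9) = ((-13 + (-1 - 1*6)*(-22)) + 1203)*(2277 + (2*15/(12 + 15))*9) = ((-13 + (-1 - 6)*(-22)) + 1203)*(2277 + (2*15/27)*9) = ((-13 - 7*(-22)) + 1203)*(2277 + (2*15*(1/27))*9) = ((-13 + 154) + 1203)*(2277 + (10/9)*9) = (141 + 1203)*(2277 + 10) = 1344*2287 = 3073728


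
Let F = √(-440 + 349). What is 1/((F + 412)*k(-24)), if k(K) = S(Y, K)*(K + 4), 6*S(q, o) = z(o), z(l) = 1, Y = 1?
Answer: -618/849175 + 3*I*√91/1698350 ≈ -0.00072777 + 1.6851e-5*I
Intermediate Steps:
F = I*√91 (F = √(-91) = I*√91 ≈ 9.5394*I)
S(q, o) = ⅙ (S(q, o) = (⅙)*1 = ⅙)
k(K) = ⅔ + K/6 (k(K) = (K + 4)/6 = (4 + K)/6 = ⅔ + K/6)
1/((F + 412)*k(-24)) = 1/((I*√91 + 412)*(⅔ + (⅙)*(-24))) = 1/((412 + I*√91)*(⅔ - 4)) = 1/((412 + I*√91)*(-10/3)) = -3/10/(412 + I*√91) = -3/(10*(412 + I*√91))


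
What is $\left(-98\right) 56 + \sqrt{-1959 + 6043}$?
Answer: $-5488 + 2 \sqrt{1021} \approx -5424.1$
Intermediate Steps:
$\left(-98\right) 56 + \sqrt{-1959 + 6043} = -5488 + \sqrt{4084} = -5488 + 2 \sqrt{1021}$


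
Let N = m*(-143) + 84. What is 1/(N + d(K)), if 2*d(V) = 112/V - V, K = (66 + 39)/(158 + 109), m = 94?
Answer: -890/11762059 ≈ -7.5667e-5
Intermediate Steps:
K = 35/89 (K = 105/267 = 105*(1/267) = 35/89 ≈ 0.39326)
d(V) = 56/V - V/2 (d(V) = (112/V - V)/2 = (-V + 112/V)/2 = 56/V - V/2)
N = -13358 (N = 94*(-143) + 84 = -13442 + 84 = -13358)
1/(N + d(K)) = 1/(-13358 + (56/(35/89) - ½*35/89)) = 1/(-13358 + (56*(89/35) - 35/178)) = 1/(-13358 + (712/5 - 35/178)) = 1/(-13358 + 126561/890) = 1/(-11762059/890) = -890/11762059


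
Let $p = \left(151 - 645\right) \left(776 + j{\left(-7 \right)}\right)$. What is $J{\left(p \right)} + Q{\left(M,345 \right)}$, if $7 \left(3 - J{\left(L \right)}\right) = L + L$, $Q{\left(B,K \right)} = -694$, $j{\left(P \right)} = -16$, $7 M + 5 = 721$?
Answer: $\frac{746043}{7} \approx 1.0658 \cdot 10^{5}$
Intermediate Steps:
$M = \frac{716}{7}$ ($M = - \frac{5}{7} + \frac{1}{7} \cdot 721 = - \frac{5}{7} + 103 = \frac{716}{7} \approx 102.29$)
$p = -375440$ ($p = \left(151 - 645\right) \left(776 - 16\right) = \left(-494\right) 760 = -375440$)
$J{\left(L \right)} = 3 - \frac{2 L}{7}$ ($J{\left(L \right)} = 3 - \frac{L + L}{7} = 3 - \frac{2 L}{7}$)
$J{\left(p \right)} + Q{\left(M,345 \right)} = \left(3 - - \frac{750880}{7}\right) - 694 = \left(3 + \frac{750880}{7}\right) - 694 = \frac{750901}{7} - 694 = \frac{746043}{7}$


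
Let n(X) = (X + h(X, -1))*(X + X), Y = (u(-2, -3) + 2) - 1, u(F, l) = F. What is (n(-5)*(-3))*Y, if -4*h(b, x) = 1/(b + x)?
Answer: 595/4 ≈ 148.75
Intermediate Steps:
Y = -1 (Y = (-2 + 2) - 1 = 0 - 1 = -1)
h(b, x) = -1/(4*(b + x))
n(X) = 2*X*(X - 1/(-4 + 4*X)) (n(X) = (X - 1/(4*X + 4*(-1)))*(X + X) = (X - 1/(4*X - 4))*(2*X) = (X - 1/(-4 + 4*X))*(2*X) = 2*X*(X - 1/(-4 + 4*X)))
(n(-5)*(-3))*Y = (((½)*(-5)*(-1 + 4*(-5)*(-1 - 5))/(-1 - 5))*(-3))*(-1) = (((½)*(-5)*(-1 + 4*(-5)*(-6))/(-6))*(-3))*(-1) = (((½)*(-5)*(-⅙)*(-1 + 120))*(-3))*(-1) = (((½)*(-5)*(-⅙)*119)*(-3))*(-1) = ((595/12)*(-3))*(-1) = -595/4*(-1) = 595/4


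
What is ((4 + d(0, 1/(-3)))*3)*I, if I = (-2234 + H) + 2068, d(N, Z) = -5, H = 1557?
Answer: -4173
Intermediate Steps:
I = 1391 (I = (-2234 + 1557) + 2068 = -677 + 2068 = 1391)
((4 + d(0, 1/(-3)))*3)*I = ((4 - 5)*3)*1391 = -1*3*1391 = -3*1391 = -4173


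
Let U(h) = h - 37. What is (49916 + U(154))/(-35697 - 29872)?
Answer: -50033/65569 ≈ -0.76306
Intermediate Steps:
U(h) = -37 + h
(49916 + U(154))/(-35697 - 29872) = (49916 + (-37 + 154))/(-35697 - 29872) = (49916 + 117)/(-65569) = 50033*(-1/65569) = -50033/65569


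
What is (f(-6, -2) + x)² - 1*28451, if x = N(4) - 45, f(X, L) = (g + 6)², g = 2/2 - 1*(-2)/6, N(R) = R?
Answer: -2291306/81 ≈ -28288.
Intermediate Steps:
g = 4/3 (g = 2*(½) + 2*(⅙) = 1 + ⅓ = 4/3 ≈ 1.3333)
f(X, L) = 484/9 (f(X, L) = (4/3 + 6)² = (22/3)² = 484/9)
x = -41 (x = 4 - 45 = -41)
(f(-6, -2) + x)² - 1*28451 = (484/9 - 41)² - 1*28451 = (115/9)² - 28451 = 13225/81 - 28451 = -2291306/81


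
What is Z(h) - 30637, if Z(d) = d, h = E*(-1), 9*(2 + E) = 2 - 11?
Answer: -30634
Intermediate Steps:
E = -3 (E = -2 + (2 - 11)/9 = -2 + (1/9)*(-9) = -2 - 1 = -3)
h = 3 (h = -3*(-1) = 3)
Z(h) - 30637 = 3 - 30637 = -30634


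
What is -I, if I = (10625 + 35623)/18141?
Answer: -15416/6047 ≈ -2.5494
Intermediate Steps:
I = 15416/6047 (I = 46248*(1/18141) = 15416/6047 ≈ 2.5494)
-I = -1*15416/6047 = -15416/6047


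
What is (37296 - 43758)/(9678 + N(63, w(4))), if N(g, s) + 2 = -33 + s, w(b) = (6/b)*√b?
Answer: -3231/4823 ≈ -0.66992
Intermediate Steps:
w(b) = 6/√b
N(g, s) = -35 + s (N(g, s) = -2 + (-33 + s) = -35 + s)
(37296 - 43758)/(9678 + N(63, w(4))) = (37296 - 43758)/(9678 + (-35 + 6/√4)) = -6462/(9678 + (-35 + 6*(½))) = -6462/(9678 + (-35 + 3)) = -6462/(9678 - 32) = -6462/9646 = -6462*1/9646 = -3231/4823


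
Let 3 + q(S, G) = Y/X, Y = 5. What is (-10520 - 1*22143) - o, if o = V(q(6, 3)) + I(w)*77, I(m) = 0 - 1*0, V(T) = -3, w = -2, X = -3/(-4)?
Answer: -32660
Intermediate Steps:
X = ¾ (X = -3*(-¼) = ¾ ≈ 0.75000)
q(S, G) = 11/3 (q(S, G) = -3 + 5/(¾) = -3 + 5*(4/3) = -3 + 20/3 = 11/3)
I(m) = 0 (I(m) = 0 + 0 = 0)
o = -3 (o = -3 + 0*77 = -3 + 0 = -3)
(-10520 - 1*22143) - o = (-10520 - 1*22143) - 1*(-3) = (-10520 - 22143) + 3 = -32663 + 3 = -32660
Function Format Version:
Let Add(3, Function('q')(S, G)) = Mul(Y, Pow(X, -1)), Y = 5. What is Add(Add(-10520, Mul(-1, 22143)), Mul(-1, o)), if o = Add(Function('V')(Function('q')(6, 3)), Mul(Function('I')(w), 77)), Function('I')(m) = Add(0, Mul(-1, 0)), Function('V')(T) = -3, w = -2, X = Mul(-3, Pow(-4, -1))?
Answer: -32660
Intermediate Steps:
X = Rational(3, 4) (X = Mul(-3, Rational(-1, 4)) = Rational(3, 4) ≈ 0.75000)
Function('q')(S, G) = Rational(11, 3) (Function('q')(S, G) = Add(-3, Mul(5, Pow(Rational(3, 4), -1))) = Add(-3, Mul(5, Rational(4, 3))) = Add(-3, Rational(20, 3)) = Rational(11, 3))
Function('I')(m) = 0 (Function('I')(m) = Add(0, 0) = 0)
o = -3 (o = Add(-3, Mul(0, 77)) = Add(-3, 0) = -3)
Add(Add(-10520, Mul(-1, 22143)), Mul(-1, o)) = Add(Add(-10520, Mul(-1, 22143)), Mul(-1, -3)) = Add(Add(-10520, -22143), 3) = Add(-32663, 3) = -32660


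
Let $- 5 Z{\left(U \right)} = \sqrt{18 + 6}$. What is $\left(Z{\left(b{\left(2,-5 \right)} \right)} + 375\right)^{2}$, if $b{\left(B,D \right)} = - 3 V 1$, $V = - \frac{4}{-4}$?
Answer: $\frac{3515649}{25} - 300 \sqrt{6} \approx 1.3989 \cdot 10^{5}$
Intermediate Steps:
$V = 1$ ($V = \left(-4\right) \left(- \frac{1}{4}\right) = 1$)
$b{\left(B,D \right)} = -3$ ($b{\left(B,D \right)} = \left(-3\right) 1 \cdot 1 = \left(-3\right) 1 = -3$)
$Z{\left(U \right)} = - \frac{2 \sqrt{6}}{5}$ ($Z{\left(U \right)} = - \frac{\sqrt{18 + 6}}{5} = - \frac{\sqrt{24}}{5} = - \frac{2 \sqrt{6}}{5}$)
$\left(Z{\left(b{\left(2,-5 \right)} \right)} + 375\right)^{2} = \left(- \frac{2 \sqrt{6}}{5} + 375\right)^{2} = \left(375 - \frac{2 \sqrt{6}}{5}\right)^{2}$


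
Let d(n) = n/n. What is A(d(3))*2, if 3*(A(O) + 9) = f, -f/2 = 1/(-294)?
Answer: -7936/441 ≈ -17.995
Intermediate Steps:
d(n) = 1
f = 1/147 (f = -2/(-294) = -2*(-1/294) = 1/147 ≈ 0.0068027)
A(O) = -3968/441 (A(O) = -9 + (⅓)*(1/147) = -9 + 1/441 = -3968/441)
A(d(3))*2 = -3968/441*2 = -7936/441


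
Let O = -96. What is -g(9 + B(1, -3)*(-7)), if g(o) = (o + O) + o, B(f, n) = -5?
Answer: 8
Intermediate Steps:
g(o) = -96 + 2*o (g(o) = (o - 96) + o = (-96 + o) + o = -96 + 2*o)
-g(9 + B(1, -3)*(-7)) = -(-96 + 2*(9 - 5*(-7))) = -(-96 + 2*(9 + 35)) = -(-96 + 2*44) = -(-96 + 88) = -1*(-8) = 8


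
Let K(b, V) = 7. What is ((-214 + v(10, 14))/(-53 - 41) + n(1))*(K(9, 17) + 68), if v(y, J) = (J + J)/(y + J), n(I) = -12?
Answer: -137275/188 ≈ -730.19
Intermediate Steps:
v(y, J) = 2*J/(J + y) (v(y, J) = (2*J)/(J + y) = 2*J/(J + y))
((-214 + v(10, 14))/(-53 - 41) + n(1))*(K(9, 17) + 68) = ((-214 + 2*14/(14 + 10))/(-53 - 41) - 12)*(7 + 68) = ((-214 + 2*14/24)/(-94) - 12)*75 = ((-214 + 2*14*(1/24))*(-1/94) - 12)*75 = ((-214 + 7/6)*(-1/94) - 12)*75 = (-1277/6*(-1/94) - 12)*75 = (1277/564 - 12)*75 = -5491/564*75 = -137275/188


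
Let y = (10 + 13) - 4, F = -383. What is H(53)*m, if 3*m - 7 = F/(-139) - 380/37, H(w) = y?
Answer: -50312/15429 ≈ -3.2609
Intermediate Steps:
y = 19 (y = 23 - 4 = 19)
H(w) = 19
m = -2648/15429 (m = 7/3 + (-383/(-139) - 380/37)/3 = 7/3 + (-383*(-1/139) - 380*1/37)/3 = 7/3 + (383/139 - 380/37)/3 = 7/3 + (⅓)*(-38649/5143) = 7/3 - 12883/5143 = -2648/15429 ≈ -0.17162)
H(53)*m = 19*(-2648/15429) = -50312/15429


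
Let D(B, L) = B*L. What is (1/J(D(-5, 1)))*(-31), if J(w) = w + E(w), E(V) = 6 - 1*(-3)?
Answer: -31/4 ≈ -7.7500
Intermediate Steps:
E(V) = 9 (E(V) = 6 + 3 = 9)
J(w) = 9 + w (J(w) = w + 9 = 9 + w)
(1/J(D(-5, 1)))*(-31) = (1/(9 - 5*1))*(-31) = (1/(9 - 5))*(-31) = (1/4)*(-31) = -31/4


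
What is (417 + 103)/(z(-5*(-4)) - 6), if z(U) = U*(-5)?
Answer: -260/53 ≈ -4.9057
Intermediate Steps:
z(U) = -5*U
(417 + 103)/(z(-5*(-4)) - 6) = (417 + 103)/(-(-25)*(-4) - 6) = 520/(-5*20 - 6) = 520/(-100 - 6) = 520/(-106) = 520*(-1/106) = -260/53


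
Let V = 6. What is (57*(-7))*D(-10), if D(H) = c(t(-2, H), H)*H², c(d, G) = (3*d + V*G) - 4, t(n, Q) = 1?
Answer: 2433900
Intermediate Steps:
c(d, G) = -4 + 3*d + 6*G (c(d, G) = (3*d + 6*G) - 4 = -4 + 3*d + 6*G)
D(H) = H²*(-1 + 6*H) (D(H) = (-4 + 3*1 + 6*H)*H² = (-4 + 3 + 6*H)*H² = (-1 + 6*H)*H² = H²*(-1 + 6*H))
(57*(-7))*D(-10) = (57*(-7))*((-10)²*(-1 + 6*(-10))) = -39900*(-1 - 60) = -39900*(-61) = -399*(-6100) = 2433900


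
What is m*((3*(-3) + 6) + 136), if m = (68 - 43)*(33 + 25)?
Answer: 192850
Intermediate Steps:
m = 1450 (m = 25*58 = 1450)
m*((3*(-3) + 6) + 136) = 1450*((3*(-3) + 6) + 136) = 1450*((-9 + 6) + 136) = 1450*(-3 + 136) = 1450*133 = 192850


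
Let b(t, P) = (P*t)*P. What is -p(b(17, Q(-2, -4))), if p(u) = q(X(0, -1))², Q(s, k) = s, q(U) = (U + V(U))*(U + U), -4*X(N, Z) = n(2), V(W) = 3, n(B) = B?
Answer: -25/4 ≈ -6.2500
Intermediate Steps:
X(N, Z) = -½ (X(N, Z) = -¼*2 = -½)
q(U) = 2*U*(3 + U) (q(U) = (U + 3)*(U + U) = (3 + U)*(2*U) = 2*U*(3 + U))
b(t, P) = t*P²
p(u) = 25/4 (p(u) = (2*(-½)*(3 - ½))² = (2*(-½)*(5/2))² = (-5/2)² = 25/4)
-p(b(17, Q(-2, -4))) = -1*25/4 = -25/4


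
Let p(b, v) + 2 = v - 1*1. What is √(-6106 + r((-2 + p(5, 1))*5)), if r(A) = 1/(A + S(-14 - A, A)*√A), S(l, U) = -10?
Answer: √5*√((122121 + 122120*I*√5)/(-1 - I*√5))/10 ≈ 0.00011923 + 78.141*I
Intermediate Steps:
p(b, v) = -3 + v (p(b, v) = -2 + (v - 1*1) = -2 + (v - 1) = -2 + (-1 + v) = -3 + v)
r(A) = 1/(A - 10*√A)
√(-6106 + r((-2 + p(5, 1))*5)) = √(-6106 + 1/((-2 + (-3 + 1))*5 - 10*√5*√(-2 + (-3 + 1)))) = √(-6106 + 1/((-2 - 2)*5 - 10*√5*√(-2 - 2))) = √(-6106 + 1/(-4*5 - 10*2*I*√5)) = √(-6106 + 1/(-20 - 20*I*√5))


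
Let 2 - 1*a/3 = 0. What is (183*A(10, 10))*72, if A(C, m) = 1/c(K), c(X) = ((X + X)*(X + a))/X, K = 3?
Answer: 732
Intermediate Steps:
a = 6 (a = 6 - 3*0 = 6 + 0 = 6)
c(X) = 12 + 2*X (c(X) = ((X + X)*(X + 6))/X = ((2*X)*(6 + X))/X = (2*X*(6 + X))/X = 12 + 2*X)
A(C, m) = 1/18 (A(C, m) = 1/(12 + 2*3) = 1/(12 + 6) = 1/18)
(183*A(10, 10))*72 = (183*(1/18))*72 = (61/6)*72 = 732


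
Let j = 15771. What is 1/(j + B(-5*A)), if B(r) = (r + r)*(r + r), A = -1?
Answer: 1/15871 ≈ 6.3008e-5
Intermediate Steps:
B(r) = 4*r**2 (B(r) = (2*r)*(2*r) = 4*r**2)
1/(j + B(-5*A)) = 1/(15771 + 4*(-5*(-1))**2) = 1/(15771 + 4*5**2) = 1/(15771 + 4*25) = 1/(15771 + 100) = 1/15871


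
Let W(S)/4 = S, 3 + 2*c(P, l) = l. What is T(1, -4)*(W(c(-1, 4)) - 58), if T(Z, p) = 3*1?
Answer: -168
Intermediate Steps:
c(P, l) = -3/2 + l/2
T(Z, p) = 3
W(S) = 4*S
T(1, -4)*(W(c(-1, 4)) - 58) = 3*(4*(-3/2 + (1/2)*4) - 58) = 3*(4*(-3/2 + 2) - 58) = 3*(4*(1/2) - 58) = 3*(2 - 58) = 3*(-56) = -168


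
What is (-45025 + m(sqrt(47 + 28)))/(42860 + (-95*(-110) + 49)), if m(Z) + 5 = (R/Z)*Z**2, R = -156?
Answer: -45030/53359 - 780*sqrt(3)/53359 ≈ -0.86923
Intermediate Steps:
m(Z) = -5 - 156*Z (m(Z) = -5 + (-156/Z)*Z**2 = -5 - 156*Z)
(-45025 + m(sqrt(47 + 28)))/(42860 + (-95*(-110) + 49)) = (-45025 + (-5 - 156*sqrt(47 + 28)))/(42860 + (-95*(-110) + 49)) = (-45025 + (-5 - 780*sqrt(3)))/(42860 + (10450 + 49)) = (-45025 + (-5 - 780*sqrt(3)))/(42860 + 10499) = (-45025 + (-5 - 780*sqrt(3)))/53359 = (-45030 - 780*sqrt(3))*(1/53359) = -45030/53359 - 780*sqrt(3)/53359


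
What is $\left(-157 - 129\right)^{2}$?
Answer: $81796$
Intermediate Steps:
$\left(-157 - 129\right)^{2} = \left(-286\right)^{2} = 81796$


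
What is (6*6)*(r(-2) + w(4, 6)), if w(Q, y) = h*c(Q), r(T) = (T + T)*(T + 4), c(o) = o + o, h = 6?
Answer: 1440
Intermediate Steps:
c(o) = 2*o
r(T) = 2*T*(4 + T) (r(T) = (2*T)*(4 + T) = 2*T*(4 + T))
w(Q, y) = 12*Q (w(Q, y) = 6*(2*Q) = 12*Q)
(6*6)*(r(-2) + w(4, 6)) = (6*6)*(2*(-2)*(4 - 2) + 12*4) = 36*(2*(-2)*2 + 48) = 36*(-8 + 48) = 36*40 = 1440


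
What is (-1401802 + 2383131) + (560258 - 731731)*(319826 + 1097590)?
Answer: -243047592439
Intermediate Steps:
(-1401802 + 2383131) + (560258 - 731731)*(319826 + 1097590) = 981329 - 171473*1417416 = 981329 - 243048573768 = -243047592439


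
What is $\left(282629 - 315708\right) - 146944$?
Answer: $-180023$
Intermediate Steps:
$\left(282629 - 315708\right) - 146944 = -33079 - 146944 = -180023$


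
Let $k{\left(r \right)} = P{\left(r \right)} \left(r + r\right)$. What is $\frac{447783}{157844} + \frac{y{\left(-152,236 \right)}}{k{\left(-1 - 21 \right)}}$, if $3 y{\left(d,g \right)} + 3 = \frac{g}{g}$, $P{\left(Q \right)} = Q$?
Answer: $\frac{40626442}{14324343} \approx 2.8362$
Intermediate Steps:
$y{\left(d,g \right)} = - \frac{2}{3}$ ($y{\left(d,g \right)} = -1 + \frac{g \frac{1}{g}}{3} = -1 + \frac{1}{3} \cdot 1 = -1 + \frac{1}{3} = - \frac{2}{3}$)
$k{\left(r \right)} = 2 r^{2}$ ($k{\left(r \right)} = r \left(r + r\right) = r 2 r = 2 r^{2}$)
$\frac{447783}{157844} + \frac{y{\left(-152,236 \right)}}{k{\left(-1 - 21 \right)}} = \frac{447783}{157844} - \frac{2}{3 \cdot 2 \left(-1 - 21\right)^{2}} = 447783 \cdot \frac{1}{157844} - \frac{2}{3 \cdot 2 \left(-1 - 21\right)^{2}} = \frac{447783}{157844} - \frac{2}{3 \cdot 2 \left(-22\right)^{2}} = \frac{447783}{157844} - \frac{2}{3 \cdot 2 \cdot 484} = \frac{447783}{157844} - \frac{2}{3 \cdot 968} = \frac{447783}{157844} - \frac{1}{1452} = \frac{40626442}{14324343}$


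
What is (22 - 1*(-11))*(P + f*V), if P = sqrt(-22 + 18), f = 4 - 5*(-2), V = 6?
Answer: 2772 + 66*I ≈ 2772.0 + 66.0*I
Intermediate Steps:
f = 14 (f = 4 + 10 = 14)
P = 2*I (P = sqrt(-4) = 2*I ≈ 2.0*I)
(22 - 1*(-11))*(P + f*V) = (22 - 1*(-11))*(2*I + 14*6) = (22 + 11)*(2*I + 84) = 33*(84 + 2*I) = 2772 + 66*I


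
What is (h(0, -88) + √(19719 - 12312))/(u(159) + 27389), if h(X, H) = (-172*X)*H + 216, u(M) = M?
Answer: 54/6887 + 3*√823/27548 ≈ 0.010965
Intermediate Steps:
h(X, H) = 216 - 172*H*X (h(X, H) = -172*H*X + 216 = 216 - 172*H*X)
(h(0, -88) + √(19719 - 12312))/(u(159) + 27389) = ((216 - 172*(-88)*0) + √(19719 - 12312))/(159 + 27389) = ((216 + 0) + √7407)/27548 = (216 + 3*√823)*(1/27548) = 54/6887 + 3*√823/27548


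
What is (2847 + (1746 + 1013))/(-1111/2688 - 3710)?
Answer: -15068928/9973591 ≈ -1.5109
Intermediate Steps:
(2847 + (1746 + 1013))/(-1111/2688 - 3710) = (2847 + 2759)/(-1111*1/2688 - 3710) = 5606/(-1111/2688 - 3710) = 5606/(-9973591/2688) = 5606*(-2688/9973591) = -15068928/9973591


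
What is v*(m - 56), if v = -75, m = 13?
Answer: 3225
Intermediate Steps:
v*(m - 56) = -75*(13 - 56) = -75*(-43) = 3225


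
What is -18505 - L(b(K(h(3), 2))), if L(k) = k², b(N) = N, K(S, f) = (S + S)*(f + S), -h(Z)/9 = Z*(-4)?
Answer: -564556105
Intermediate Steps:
h(Z) = 36*Z (h(Z) = -9*Z*(-4) = -(-36)*Z = 36*Z)
K(S, f) = 2*S*(S + f) (K(S, f) = (2*S)*(S + f) = 2*S*(S + f))
-18505 - L(b(K(h(3), 2))) = -18505 - (2*(36*3)*(36*3 + 2))² = -18505 - (2*108*(108 + 2))² = -18505 - (2*108*110)² = -18505 - 1*23760² = -18505 - 1*564537600 = -18505 - 564537600 = -564556105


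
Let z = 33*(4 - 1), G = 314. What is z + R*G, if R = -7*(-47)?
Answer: 103405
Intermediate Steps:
z = 99 (z = 33*3 = 99)
R = 329
z + R*G = 99 + 329*314 = 99 + 103306 = 103405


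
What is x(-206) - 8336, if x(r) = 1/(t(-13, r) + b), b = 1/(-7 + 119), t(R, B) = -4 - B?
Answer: -188601888/22625 ≈ -8336.0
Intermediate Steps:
b = 1/112 ≈ 0.0089286
x(r) = 1/(-447/112 - r) (x(r) = 1/((-4 - r) + 1/112) = 1/(-447/112 - r))
x(-206) - 8336 = -112/(447 + 112*(-206)) - 8336 = -112/(447 - 23072) - 8336 = -112/(-22625) - 8336 = -112*(-1/22625) - 8336 = 112/22625 - 8336 = -188601888/22625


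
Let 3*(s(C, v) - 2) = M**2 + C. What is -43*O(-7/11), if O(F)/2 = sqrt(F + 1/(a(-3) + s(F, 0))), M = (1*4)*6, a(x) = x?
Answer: -43*I*sqrt(756777626)/17314 ≈ -68.321*I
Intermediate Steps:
M = 24 (M = 4*6 = 24)
s(C, v) = 194 + C/3 (s(C, v) = 2 + (24**2 + C)/3 = 2 + (576 + C)/3 = 2 + (192 + C/3) = 194 + C/3)
O(F) = 2*sqrt(F + 1/(191 + F/3)) (O(F) = 2*sqrt(F + 1/(-3 + (194 + F/3))) = 2*sqrt(F + 1/(191 + F/3)))
-43*O(-7/11) = -86*sqrt((3 + (-7/11)*(573 - 7/11))/(573 - 7/11)) = -86*sqrt((3 + (-7*1/11)*(573 - 7*1/11))/(573 - 7*1/11)) = -86*sqrt((3 - 7*(573 - 7/11)/11)/(573 - 7/11)) = -86*sqrt((3 - 7/11*6296/11)/(6296/11)) = -86*sqrt(11*(3 - 44072/121)/6296) = -86*sqrt((11/6296)*(-43709/121)) = -86*sqrt(-43709/69256) = -86*I*sqrt(756777626)/34628 = -43*I*sqrt(756777626)/17314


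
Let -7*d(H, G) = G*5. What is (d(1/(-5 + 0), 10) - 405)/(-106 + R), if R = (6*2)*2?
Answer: 2885/574 ≈ 5.0261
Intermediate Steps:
R = 24 (R = 12*2 = 24)
d(H, G) = -5*G/7 (d(H, G) = -G*5/7 = -5*G/7)
(d(1/(-5 + 0), 10) - 405)/(-106 + R) = (-5/7*10 - 405)/(-106 + 24) = (-50/7 - 405)/(-82) = -2885/7*(-1/82) = 2885/574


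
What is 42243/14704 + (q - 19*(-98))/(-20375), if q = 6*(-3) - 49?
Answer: 166861489/59918800 ≈ 2.7848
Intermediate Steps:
q = -67 (q = -18 - 49 = -67)
42243/14704 + (q - 19*(-98))/(-20375) = 42243/14704 + (-67 - 19*(-98))/(-20375) = 42243*(1/14704) + (-67 + 1862)*(-1/20375) = 42243/14704 + 1795*(-1/20375) = 42243/14704 - 359/4075 = 166861489/59918800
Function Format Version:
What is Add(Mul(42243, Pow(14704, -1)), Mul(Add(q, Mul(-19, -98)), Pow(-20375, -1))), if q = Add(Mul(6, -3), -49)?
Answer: Rational(166861489, 59918800) ≈ 2.7848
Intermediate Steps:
q = -67 (q = Add(-18, -49) = -67)
Add(Mul(42243, Pow(14704, -1)), Mul(Add(q, Mul(-19, -98)), Pow(-20375, -1))) = Add(Mul(42243, Pow(14704, -1)), Mul(Add(-67, Mul(-19, -98)), Pow(-20375, -1))) = Add(Mul(42243, Rational(1, 14704)), Mul(Add(-67, 1862), Rational(-1, 20375))) = Add(Rational(42243, 14704), Mul(1795, Rational(-1, 20375))) = Add(Rational(42243, 14704), Rational(-359, 4075)) = Rational(166861489, 59918800)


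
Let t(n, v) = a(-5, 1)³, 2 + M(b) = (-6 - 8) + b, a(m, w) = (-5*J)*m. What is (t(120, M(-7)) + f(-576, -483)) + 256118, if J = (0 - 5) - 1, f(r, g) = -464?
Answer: -3119346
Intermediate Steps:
J = -6 (J = -5 - 1 = -6)
a(m, w) = 30*m (a(m, w) = (-5*(-6))*m = 30*m)
M(b) = -16 + b (M(b) = -2 + ((-6 - 8) + b) = -2 + (-14 + b) = -16 + b)
t(n, v) = -3375000 (t(n, v) = (30*(-5))³ = (-150)³ = -3375000)
(t(120, M(-7)) + f(-576, -483)) + 256118 = (-3375000 - 464) + 256118 = -3375464 + 256118 = -3119346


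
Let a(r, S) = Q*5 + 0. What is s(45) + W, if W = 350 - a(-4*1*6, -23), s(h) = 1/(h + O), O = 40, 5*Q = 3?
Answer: 29496/85 ≈ 347.01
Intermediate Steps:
Q = 3/5 (Q = (1/5)*3 = 3/5 ≈ 0.60000)
a(r, S) = 3 (a(r, S) = (3/5)*5 + 0 = 3 + 0 = 3)
s(h) = 1/(40 + h) (s(h) = 1/(h + 40) = 1/(40 + h))
W = 347 (W = 350 - 1*3 = 350 - 3 = 347)
s(45) + W = 1/(40 + 45) + 347 = 1/85 + 347 = 29496/85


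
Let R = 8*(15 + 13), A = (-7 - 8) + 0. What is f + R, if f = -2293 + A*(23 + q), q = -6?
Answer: -2324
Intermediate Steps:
A = -15 (A = -15 + 0 = -15)
f = -2548 (f = -2293 - 15*(23 - 6) = -2293 - 15*17 = -2293 - 255 = -2548)
R = 224 (R = 8*28 = 224)
f + R = -2548 + 224 = -2324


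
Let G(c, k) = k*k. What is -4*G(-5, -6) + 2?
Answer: -142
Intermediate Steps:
G(c, k) = k²
-4*G(-5, -6) + 2 = -4*(-6)² + 2 = -4*36 + 2 = -144 + 2 = -142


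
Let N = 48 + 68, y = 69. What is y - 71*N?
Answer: -8167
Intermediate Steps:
N = 116
y - 71*N = 69 - 71*116 = 69 - 8236 = -8167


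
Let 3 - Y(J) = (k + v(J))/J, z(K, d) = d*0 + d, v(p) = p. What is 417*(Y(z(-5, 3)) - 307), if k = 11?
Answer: -128714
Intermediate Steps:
z(K, d) = d (z(K, d) = 0 + d = d)
Y(J) = 3 - (11 + J)/J
417*(Y(z(-5, 3)) - 307) = 417*((2 - 11/3) - 307) = 417*(-5/3 - 307) = 417*(-926/3) = -128714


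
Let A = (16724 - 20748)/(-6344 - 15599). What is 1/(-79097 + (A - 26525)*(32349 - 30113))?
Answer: -21943/1303163763507 ≈ -1.6838e-8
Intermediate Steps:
A = 4024/21943 (A = -4024/(-21943) = -4024*(-1/21943) = 4024/21943 ≈ 0.18338)
1/(-79097 + (A - 26525)*(32349 - 30113)) = 1/(-79097 + (4024/21943 - 26525)*(32349 - 30113)) = 1/(-79097 - 582034051/21943*2236) = 1/(-79097 - 1301428138036/21943) = 1/(-1303163763507/21943) = -21943/1303163763507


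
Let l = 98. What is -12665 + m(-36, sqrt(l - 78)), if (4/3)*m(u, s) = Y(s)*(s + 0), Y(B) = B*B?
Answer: -12665 + 30*sqrt(5) ≈ -12598.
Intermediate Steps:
Y(B) = B**2
m(u, s) = 3*s**3/4 (m(u, s) = 3*(s**2*(s + 0))/4 = 3*(s**2*s)/4 = 3*s**3/4)
-12665 + m(-36, sqrt(l - 78)) = -12665 + 3*(sqrt(98 - 78))**3/4 = -12665 + 3*(sqrt(20))**3/4 = -12665 + 3*(2*sqrt(5))**3/4 = -12665 + 3*(40*sqrt(5))/4 = -12665 + 30*sqrt(5)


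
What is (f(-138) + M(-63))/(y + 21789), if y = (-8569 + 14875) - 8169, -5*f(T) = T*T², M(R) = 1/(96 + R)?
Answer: 86726381/3287790 ≈ 26.378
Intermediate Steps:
f(T) = -T³/5 (f(T) = -T*T²/5 = -T³/5)
y = -1863 (y = 6306 - 8169 = -1863)
(f(-138) + M(-63))/(y + 21789) = (-⅕*(-138)³ + 1/(96 - 63))/(-1863 + 21789) = (-⅕*(-2628072) + 1/33)/19926 = (2628072/5 + 1/33)*(1/19926) = (86726381/165)*(1/19926) = 86726381/3287790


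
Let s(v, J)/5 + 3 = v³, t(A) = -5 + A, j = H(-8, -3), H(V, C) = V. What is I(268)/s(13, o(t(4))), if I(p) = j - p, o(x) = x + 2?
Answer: -138/5485 ≈ -0.025160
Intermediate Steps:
j = -8
o(x) = 2 + x
s(v, J) = -15 + 5*v³
I(p) = -8 - p
I(268)/s(13, o(t(4))) = (-8 - 1*268)/(-15 + 5*13³) = (-8 - 268)/(-15 + 5*2197) = -276/(-15 + 10985) = -276/10970 = -276*1/10970 = -138/5485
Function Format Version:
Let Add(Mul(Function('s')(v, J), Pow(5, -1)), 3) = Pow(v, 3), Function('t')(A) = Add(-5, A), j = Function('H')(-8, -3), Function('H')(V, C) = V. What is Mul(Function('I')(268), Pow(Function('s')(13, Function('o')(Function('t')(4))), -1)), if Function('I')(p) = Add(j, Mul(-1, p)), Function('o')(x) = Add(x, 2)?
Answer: Rational(-138, 5485) ≈ -0.025160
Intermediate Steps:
j = -8
Function('o')(x) = Add(2, x)
Function('s')(v, J) = Add(-15, Mul(5, Pow(v, 3)))
Function('I')(p) = Add(-8, Mul(-1, p))
Mul(Function('I')(268), Pow(Function('s')(13, Function('o')(Function('t')(4))), -1)) = Mul(Add(-8, Mul(-1, 268)), Pow(Add(-15, Mul(5, Pow(13, 3))), -1)) = Mul(Add(-8, -268), Pow(Add(-15, Mul(5, 2197)), -1)) = Mul(-276, Pow(Add(-15, 10985), -1)) = Mul(-276, Pow(10970, -1)) = Mul(-276, Rational(1, 10970)) = Rational(-138, 5485)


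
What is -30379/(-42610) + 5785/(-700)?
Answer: -4504671/596540 ≈ -7.5513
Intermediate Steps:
-30379/(-42610) + 5785/(-700) = -30379*(-1/42610) + 5785*(-1/700) = 30379/42610 - 1157/140 = -4504671/596540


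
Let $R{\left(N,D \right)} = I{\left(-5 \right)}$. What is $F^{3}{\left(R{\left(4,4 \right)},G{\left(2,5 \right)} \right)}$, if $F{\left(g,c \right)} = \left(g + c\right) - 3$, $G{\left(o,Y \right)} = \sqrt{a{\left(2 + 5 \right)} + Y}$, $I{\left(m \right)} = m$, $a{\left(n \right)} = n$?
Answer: $-800 + 408 \sqrt{3} \approx -93.323$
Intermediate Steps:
$R{\left(N,D \right)} = -5$
$G{\left(o,Y \right)} = \sqrt{7 + Y}$ ($G{\left(o,Y \right)} = \sqrt{\left(2 + 5\right) + Y} = \sqrt{7 + Y}$)
$F{\left(g,c \right)} = -3 + c + g$ ($F{\left(g,c \right)} = \left(c + g\right) - 3 = -3 + c + g$)
$F^{3}{\left(R{\left(4,4 \right)},G{\left(2,5 \right)} \right)} = \left(-3 + \sqrt{7 + 5} - 5\right)^{3} = \left(-3 + \sqrt{12} - 5\right)^{3} = \left(-3 + 2 \sqrt{3} - 5\right)^{3} = \left(-8 + 2 \sqrt{3}\right)^{3}$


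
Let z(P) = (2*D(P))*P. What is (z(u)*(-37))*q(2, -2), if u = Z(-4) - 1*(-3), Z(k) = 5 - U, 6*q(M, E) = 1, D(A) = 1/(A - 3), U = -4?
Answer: -148/9 ≈ -16.444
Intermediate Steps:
D(A) = 1/(-3 + A)
q(M, E) = ⅙ (q(M, E) = (⅙)*1 = ⅙)
Z(k) = 9 (Z(k) = 5 - 1*(-4) = 5 + 4 = 9)
u = 12 (u = 9 - 1*(-3) = 9 + 3 = 12)
z(P) = 2*P/(-3 + P) (z(P) = (2/(-3 + P))*P = 2*P/(-3 + P))
(z(u)*(-37))*q(2, -2) = ((2*12/(-3 + 12))*(-37))*(⅙) = ((2*12/9)*(-37))*(⅙) = ((2*12*(⅑))*(-37))*(⅙) = ((8/3)*(-37))*(⅙) = -296/3*⅙ = -148/9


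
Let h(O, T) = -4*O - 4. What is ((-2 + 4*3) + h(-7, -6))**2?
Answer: 1156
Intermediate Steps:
h(O, T) = -4 - 4*O
((-2 + 4*3) + h(-7, -6))**2 = ((-2 + 4*3) + (-4 - 4*(-7)))**2 = ((-2 + 12) + (-4 + 28))**2 = (10 + 24)**2 = 34**2 = 1156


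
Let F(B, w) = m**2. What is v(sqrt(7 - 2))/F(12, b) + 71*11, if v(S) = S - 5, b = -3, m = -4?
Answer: 12491/16 + sqrt(5)/16 ≈ 780.83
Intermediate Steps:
F(B, w) = 16 (F(B, w) = (-4)**2 = 16)
v(S) = -5 + S
v(sqrt(7 - 2))/F(12, b) + 71*11 = (-5 + sqrt(7 - 2))/16 + 71*11 = (-5 + sqrt(5))*(1/16) + 781 = (-5/16 + sqrt(5)/16) + 781 = 12491/16 + sqrt(5)/16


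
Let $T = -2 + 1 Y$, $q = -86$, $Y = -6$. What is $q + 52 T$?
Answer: $-502$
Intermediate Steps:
$T = -8$ ($T = -2 + 1 \left(-6\right) = -2 - 6 = -8$)
$q + 52 T = -86 + 52 \left(-8\right) = -86 - 416 = -502$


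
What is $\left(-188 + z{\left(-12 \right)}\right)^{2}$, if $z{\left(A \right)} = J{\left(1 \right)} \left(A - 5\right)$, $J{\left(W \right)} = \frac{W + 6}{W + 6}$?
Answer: $42025$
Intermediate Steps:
$J{\left(W \right)} = 1$ ($J{\left(W \right)} = \frac{6 + W}{6 + W} = 1$)
$z{\left(A \right)} = -5 + A$ ($z{\left(A \right)} = 1 \left(A - 5\right) = 1 \left(-5 + A\right) = -5 + A$)
$\left(-188 + z{\left(-12 \right)}\right)^{2} = \left(-188 - 17\right)^{2} = \left(-205\right)^{2} = 42025$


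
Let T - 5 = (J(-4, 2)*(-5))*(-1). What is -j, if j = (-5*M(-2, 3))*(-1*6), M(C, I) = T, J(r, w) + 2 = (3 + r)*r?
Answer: -450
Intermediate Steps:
J(r, w) = -2 + r*(3 + r) (J(r, w) = -2 + (3 + r)*r = -2 + r*(3 + r))
T = 15 (T = 5 + ((-2 + (-4)**2 + 3*(-4))*(-5))*(-1) = 5 + ((-2 + 16 - 12)*(-5))*(-1) = 5 + (2*(-5))*(-1) = 5 - 10*(-1) = 5 + 10 = 15)
M(C, I) = 15
j = 450 (j = (-5*15)*(-1*6) = -75*(-6) = 450)
-j = -1*450 = -450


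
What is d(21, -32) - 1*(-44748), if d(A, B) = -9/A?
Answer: 313233/7 ≈ 44748.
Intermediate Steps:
d(21, -32) - 1*(-44748) = -9/21 - 1*(-44748) = -9*1/21 + 44748 = -3/7 + 44748 = 313233/7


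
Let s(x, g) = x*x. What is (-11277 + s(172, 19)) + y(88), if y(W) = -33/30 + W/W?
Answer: 183069/10 ≈ 18307.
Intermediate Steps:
y(W) = -1/10 (y(W) = -33*1/30 + 1 = -11/10 + 1 = -1/10)
s(x, g) = x**2
(-11277 + s(172, 19)) + y(88) = (-11277 + 172**2) - 1/10 = (-11277 + 29584) - 1/10 = 18307 - 1/10 = 183069/10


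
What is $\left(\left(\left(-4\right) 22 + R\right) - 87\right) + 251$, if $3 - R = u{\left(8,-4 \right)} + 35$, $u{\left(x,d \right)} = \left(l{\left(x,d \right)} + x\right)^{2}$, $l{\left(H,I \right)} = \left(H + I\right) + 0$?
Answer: $-100$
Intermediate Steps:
$l{\left(H,I \right)} = H + I$
$u{\left(x,d \right)} = \left(d + 2 x\right)^{2}$ ($u{\left(x,d \right)} = \left(\left(x + d\right) + x\right)^{2} = \left(\left(d + x\right) + x\right)^{2} = \left(d + 2 x\right)^{2}$)
$R = -176$ ($R = 3 - \left(\left(-4 + 2 \cdot 8\right)^{2} + 35\right) = 3 - \left(\left(-4 + 16\right)^{2} + 35\right) = 3 - \left(12^{2} + 35\right) = 3 - \left(144 + 35\right) = 3 - 179 = -176$)
$\left(\left(\left(-4\right) 22 + R\right) - 87\right) + 251 = \left(\left(\left(-4\right) 22 - 176\right) - 87\right) + 251 = \left(\left(-88 - 176\right) - 87\right) + 251 = \left(-264 - 87\right) + 251 = -351 + 251 = -100$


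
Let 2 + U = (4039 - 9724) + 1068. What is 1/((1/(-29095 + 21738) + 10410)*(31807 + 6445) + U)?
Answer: 7357/2929547805005 ≈ 2.5113e-9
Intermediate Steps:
U = -4619 (U = -2 + ((4039 - 9724) + 1068) = -2 + (-5685 + 1068) = -2 - 4617 = -4619)
1/((1/(-29095 + 21738) + 10410)*(31807 + 6445) + U) = 1/((1/(-29095 + 21738) + 10410)*(31807 + 6445) - 4619) = 1/((1/(-7357) + 10410)*38252 - 4619) = 1/((-1/7357 + 10410)*38252 - 4619) = 1/((76586369/7357)*38252 - 4619) = 1/(2929581786988/7357 - 4619) = 1/(2929547805005/7357) = 7357/2929547805005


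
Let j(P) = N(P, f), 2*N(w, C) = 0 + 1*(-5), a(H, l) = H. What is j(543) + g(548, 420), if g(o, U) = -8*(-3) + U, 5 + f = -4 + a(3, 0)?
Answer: 883/2 ≈ 441.50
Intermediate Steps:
f = -6 (f = -5 + (-4 + 3) = -5 - 1 = -6)
N(w, C) = -5/2 (N(w, C) = (0 + 1*(-5))/2 = (0 - 5)/2 = (½)*(-5) = -5/2)
j(P) = -5/2
g(o, U) = 24 + U
j(543) + g(548, 420) = -5/2 + (24 + 420) = -5/2 + 444 = 883/2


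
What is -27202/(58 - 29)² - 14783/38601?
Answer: -36636445/1119429 ≈ -32.728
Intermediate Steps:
-27202/(58 - 29)² - 14783/38601 = -27202/(29²) - 14783*1/38601 = -27202/841 - 14783/38601 = -27202*1/841 - 14783/38601 = -938/29 - 14783/38601 = -36636445/1119429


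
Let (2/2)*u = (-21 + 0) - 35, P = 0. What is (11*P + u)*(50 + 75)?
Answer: -7000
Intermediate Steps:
u = -56 (u = (-21 + 0) - 35 = -21 - 35 = -56)
(11*P + u)*(50 + 75) = (11*0 - 56)*(50 + 75) = (0 - 56)*125 = -56*125 = -7000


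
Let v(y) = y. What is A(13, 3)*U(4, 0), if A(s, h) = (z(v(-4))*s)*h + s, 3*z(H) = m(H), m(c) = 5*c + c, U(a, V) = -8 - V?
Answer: 2392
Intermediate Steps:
m(c) = 6*c
z(H) = 2*H (z(H) = (6*H)/3 = 2*H)
A(s, h) = s - 8*h*s (A(s, h) = ((2*(-4))*s)*h + s = (-8*s)*h + s = -8*h*s + s = s - 8*h*s)
A(13, 3)*U(4, 0) = (13*(1 - 8*3))*(-8 - 1*0) = (13*(1 - 24))*(-8 + 0) = (13*(-23))*(-8) = -299*(-8) = 2392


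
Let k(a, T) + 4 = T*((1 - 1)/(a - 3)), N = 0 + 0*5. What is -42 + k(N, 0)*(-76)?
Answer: 262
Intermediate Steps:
N = 0 (N = 0 + 0 = 0)
k(a, T) = -4 (k(a, T) = -4 + T*((1 - 1)/(a - 3)) = -4 + T*(0/(-3 + a)) = -4 + T*0 = -4 + 0 = -4)
-42 + k(N, 0)*(-76) = -42 - 4*(-76) = -42 + 304 = 262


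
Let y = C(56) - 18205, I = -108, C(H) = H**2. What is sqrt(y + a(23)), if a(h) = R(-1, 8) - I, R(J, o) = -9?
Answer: I*sqrt(14970) ≈ 122.35*I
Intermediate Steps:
y = -15069 (y = 56**2 - 18205 = 3136 - 18205 = -15069)
a(h) = 99 (a(h) = -9 - 1*(-108) = -9 + 108 = 99)
sqrt(y + a(23)) = sqrt(-15069 + 99) = sqrt(-14970) = I*sqrt(14970)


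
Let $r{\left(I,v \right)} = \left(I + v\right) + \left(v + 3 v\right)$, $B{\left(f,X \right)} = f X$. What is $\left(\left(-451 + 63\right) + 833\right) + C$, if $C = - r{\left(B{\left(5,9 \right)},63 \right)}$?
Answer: $85$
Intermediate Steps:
$B{\left(f,X \right)} = X f$
$r{\left(I,v \right)} = I + 5 v$ ($r{\left(I,v \right)} = \left(I + v\right) + 4 v = I + 5 v$)
$C = -360$ ($C = - (9 \cdot 5 + 5 \cdot 63) = - (45 + 315) = \left(-1\right) 360 = -360$)
$\left(\left(-451 + 63\right) + 833\right) + C = \left(\left(-451 + 63\right) + 833\right) - 360 = \left(-388 + 833\right) - 360 = 445 - 360 = 85$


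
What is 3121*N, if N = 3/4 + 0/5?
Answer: 9363/4 ≈ 2340.8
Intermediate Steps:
N = 3/4 (N = 3*(1/4) + 0*(1/5) = 3/4 + 0 = 3/4 ≈ 0.75000)
3121*N = 3121*(3/4) = 9363/4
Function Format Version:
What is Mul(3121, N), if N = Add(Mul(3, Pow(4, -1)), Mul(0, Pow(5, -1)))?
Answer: Rational(9363, 4) ≈ 2340.8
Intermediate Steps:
N = Rational(3, 4) (N = Add(Mul(3, Rational(1, 4)), Mul(0, Rational(1, 5))) = Add(Rational(3, 4), 0) = Rational(3, 4) ≈ 0.75000)
Mul(3121, N) = Mul(3121, Rational(3, 4)) = Rational(9363, 4)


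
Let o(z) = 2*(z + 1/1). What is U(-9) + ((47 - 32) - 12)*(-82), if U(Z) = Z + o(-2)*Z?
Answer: -237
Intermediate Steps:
o(z) = 2 + 2*z (o(z) = 2*(z + 1) = 2*(1 + z) = 2 + 2*z)
U(Z) = -Z (U(Z) = Z + (2 + 2*(-2))*Z = Z + (2 - 4)*Z = Z - 2*Z = -Z)
U(-9) + ((47 - 32) - 12)*(-82) = -1*(-9) + ((47 - 32) - 12)*(-82) = 9 + (15 - 12)*(-82) = 9 + 3*(-82) = 9 - 246 = -237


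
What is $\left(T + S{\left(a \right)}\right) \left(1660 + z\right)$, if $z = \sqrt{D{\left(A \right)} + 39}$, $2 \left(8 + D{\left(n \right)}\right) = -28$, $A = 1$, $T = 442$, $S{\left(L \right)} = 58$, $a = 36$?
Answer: $830000 + 500 \sqrt{17} \approx 8.3206 \cdot 10^{5}$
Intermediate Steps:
$D{\left(n \right)} = -22$ ($D{\left(n \right)} = -8 + \frac{1}{2} \left(-28\right) = -8 - 14 = -22$)
$z = \sqrt{17}$ ($z = \sqrt{-22 + 39} = \sqrt{17} \approx 4.1231$)
$\left(T + S{\left(a \right)}\right) \left(1660 + z\right) = \left(442 + 58\right) \left(1660 + \sqrt{17}\right) = 500 \left(1660 + \sqrt{17}\right) = 830000 + 500 \sqrt{17}$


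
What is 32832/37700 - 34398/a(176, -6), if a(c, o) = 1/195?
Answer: -63219216042/9425 ≈ -6.7076e+6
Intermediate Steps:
a(c, o) = 1/195
32832/37700 - 34398/a(176, -6) = 32832/37700 - 34398/1/195 = 32832*(1/37700) - 34398*195 = 8208/9425 - 6707610 = -63219216042/9425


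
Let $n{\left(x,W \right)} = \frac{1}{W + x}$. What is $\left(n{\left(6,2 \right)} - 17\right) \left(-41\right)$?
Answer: $\frac{5535}{8} \approx 691.88$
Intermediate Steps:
$\left(n{\left(6,2 \right)} - 17\right) \left(-41\right) = \left(\frac{1}{2 + 6} - 17\right) \left(-41\right) = \left(\frac{1}{8} - 17\right) \left(-41\right) = \left(- \frac{135}{8}\right) \left(-41\right) = \frac{5535}{8}$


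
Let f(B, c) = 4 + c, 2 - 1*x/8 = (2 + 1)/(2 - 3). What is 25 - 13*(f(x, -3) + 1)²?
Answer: -27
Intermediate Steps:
x = 40 (x = 16 - 8*(2 + 1)/(2 - 3) = 16 - 24/(-1) = 16 - 24*(-1) = 16 - 8*(-3) = 16 + 24 = 40)
25 - 13*(f(x, -3) + 1)² = 25 - 13*((4 - 3) + 1)² = 25 - 13*(1 + 1)² = 25 - 13*2² = 25 - 13*4 = 25 - 52 = -27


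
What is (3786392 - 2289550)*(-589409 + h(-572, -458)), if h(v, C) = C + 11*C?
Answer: -890478790010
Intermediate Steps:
h(v, C) = 12*C
(3786392 - 2289550)*(-589409 + h(-572, -458)) = (3786392 - 2289550)*(-589409 + 12*(-458)) = 1496842*(-589409 - 5496) = 1496842*(-594905) = -890478790010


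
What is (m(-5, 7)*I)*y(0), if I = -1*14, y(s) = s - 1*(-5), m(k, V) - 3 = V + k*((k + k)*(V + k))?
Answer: -7700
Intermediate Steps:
m(k, V) = 3 + V + 2*k²*(V + k) (m(k, V) = 3 + (V + k*((k + k)*(V + k))) = 3 + (V + k*((2*k)*(V + k))) = 3 + (V + k*(2*k*(V + k))) = 3 + (V + 2*k²*(V + k)) = 3 + V + 2*k²*(V + k))
y(s) = 5 + s (y(s) = s + 5 = 5 + s)
I = -14
(m(-5, 7)*I)*y(0) = ((3 + 7 + 2*(-5)³ + 2*7*(-5)²)*(-14))*(5 + 0) = ((3 + 7 + 2*(-125) + 2*7*25)*(-14))*5 = ((3 + 7 - 250 + 350)*(-14))*5 = (110*(-14))*5 = -1540*5 = -7700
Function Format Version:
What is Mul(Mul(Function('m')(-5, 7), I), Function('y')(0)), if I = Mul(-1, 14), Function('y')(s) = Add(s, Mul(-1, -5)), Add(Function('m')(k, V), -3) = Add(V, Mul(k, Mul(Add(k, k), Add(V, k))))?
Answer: -7700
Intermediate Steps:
Function('m')(k, V) = Add(3, V, Mul(2, Pow(k, 2), Add(V, k))) (Function('m')(k, V) = Add(3, Add(V, Mul(k, Mul(Add(k, k), Add(V, k))))) = Add(3, Add(V, Mul(k, Mul(Mul(2, k), Add(V, k))))) = Add(3, Add(V, Mul(k, Mul(2, k, Add(V, k))))) = Add(3, Add(V, Mul(2, Pow(k, 2), Add(V, k)))) = Add(3, V, Mul(2, Pow(k, 2), Add(V, k))))
Function('y')(s) = Add(5, s) (Function('y')(s) = Add(s, 5) = Add(5, s))
I = -14
Mul(Mul(Function('m')(-5, 7), I), Function('y')(0)) = Mul(Mul(Add(3, 7, Mul(2, Pow(-5, 3)), Mul(2, 7, Pow(-5, 2))), -14), Add(5, 0)) = Mul(Mul(Add(3, 7, Mul(2, -125), Mul(2, 7, 25)), -14), 5) = Mul(Mul(Add(3, 7, -250, 350), -14), 5) = Mul(Mul(110, -14), 5) = Mul(-1540, 5) = -7700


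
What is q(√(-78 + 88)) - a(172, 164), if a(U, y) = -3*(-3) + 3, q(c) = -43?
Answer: -55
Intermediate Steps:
a(U, y) = 12 (a(U, y) = 9 + 3 = 12)
q(√(-78 + 88)) - a(172, 164) = -43 - 1*12 = -43 - 12 = -55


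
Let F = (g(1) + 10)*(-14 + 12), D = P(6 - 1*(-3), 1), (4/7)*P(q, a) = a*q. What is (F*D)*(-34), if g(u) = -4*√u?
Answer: 6426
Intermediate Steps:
P(q, a) = 7*a*q/4 (P(q, a) = 7*(a*q)/4 = 7*a*q/4)
D = 63/4 (D = (7/4)*1*(6 - 1*(-3)) = (7/4)*1*(6 + 3) = (7/4)*1*9 = 63/4 ≈ 15.750)
F = -12 (F = (-4*√1 + 10)*(-14 + 12) = (-4*1 + 10)*(-2) = (-4 + 10)*(-2) = 6*(-2) = -12)
(F*D)*(-34) = -12*63/4*(-34) = -189*(-34) = 6426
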